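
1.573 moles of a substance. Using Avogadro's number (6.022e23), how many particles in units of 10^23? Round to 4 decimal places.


N = n * NA, then divide by 1e23 for the requested units.
N / 1e23 = n * 6.022
N / 1e23 = 1.573 * 6.022
N / 1e23 = 9.472606, rounded to 4 dp:

9.4726


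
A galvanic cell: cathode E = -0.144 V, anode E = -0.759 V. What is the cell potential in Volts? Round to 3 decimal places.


Standard cell potential: E_cell = E_cathode - E_anode.
E_cell = -0.144 - (-0.759)
E_cell = 0.615 V, rounded to 3 dp:

0.615 V


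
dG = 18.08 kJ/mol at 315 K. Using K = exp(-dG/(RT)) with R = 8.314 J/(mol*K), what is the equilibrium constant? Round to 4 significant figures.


dG is in kJ/mol; multiply by 1000 to match R in J/(mol*K).
RT = 8.314 * 315 = 2618.91 J/mol
exponent = -dG*1000 / (RT) = -(18.08*1000) / 2618.91 = -6.90363548
K = exp(-6.90363548)
K = 0.0010041283, rounded to 4 significant figures:

0.001004


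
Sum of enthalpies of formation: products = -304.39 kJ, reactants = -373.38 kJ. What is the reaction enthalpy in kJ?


dH_rxn = sum(dH_f products) - sum(dH_f reactants)
dH_rxn = -304.39 - (-373.38)
dH_rxn = 68.99 kJ:

68.99 kJ


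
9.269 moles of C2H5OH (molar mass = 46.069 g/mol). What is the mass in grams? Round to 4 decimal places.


mass = n * M
mass = 9.269 * 46.069
mass = 427.013561 g, rounded to 4 dp:

427.0136 g


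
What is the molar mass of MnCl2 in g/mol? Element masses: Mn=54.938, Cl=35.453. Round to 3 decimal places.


M = sum(count * atomic_mass) over atoms.
M = 1*54.938 + 2*35.453
M = 54.938 + 70.906
M = 125.844 g/mol, rounded to 3 dp:

125.844 g/mol


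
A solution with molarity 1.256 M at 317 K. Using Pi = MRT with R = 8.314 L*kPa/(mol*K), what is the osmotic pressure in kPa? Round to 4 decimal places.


Osmotic pressure (van't Hoff): Pi = M*R*T.
RT = 8.314 * 317 = 2635.538
Pi = 1.256 * 2635.538
Pi = 3310.235728 kPa, rounded to 4 dp:

3310.2357 kPa


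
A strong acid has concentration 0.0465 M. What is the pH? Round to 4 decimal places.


A strong acid dissociates completely, so [H+] equals the given concentration.
pH = -log10([H+]) = -log10(0.0465)
pH = 1.33254705, rounded to 4 dp:

1.3325


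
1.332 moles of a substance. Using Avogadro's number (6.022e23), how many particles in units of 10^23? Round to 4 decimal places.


N = n * NA, then divide by 1e23 for the requested units.
N / 1e23 = n * 6.022
N / 1e23 = 1.332 * 6.022
N / 1e23 = 8.021304, rounded to 4 dp:

8.0213


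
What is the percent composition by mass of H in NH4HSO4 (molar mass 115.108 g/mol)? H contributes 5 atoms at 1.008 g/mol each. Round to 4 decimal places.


pct = 100 * (n_elem * M_elem) / M_total
mass_contribution = 5 * 1.008 = 5.04 g/mol
pct = 100 * 5.04 / 115.108
pct = 4.37849672 %, rounded to 4 dp:

4.3785 %


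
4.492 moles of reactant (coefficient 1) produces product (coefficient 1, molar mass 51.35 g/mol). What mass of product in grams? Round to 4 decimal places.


Use the coefficient ratio to convert reactant moles to product moles, then multiply by the product's molar mass.
moles_P = moles_R * (coeff_P / coeff_R) = 4.492 * (1/1) = 4.492
mass_P = moles_P * M_P = 4.492 * 51.35
mass_P = 230.6642 g, rounded to 4 dp:

230.6642 g


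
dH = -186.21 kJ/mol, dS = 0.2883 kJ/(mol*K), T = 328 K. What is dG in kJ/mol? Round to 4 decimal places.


Gibbs: dG = dH - T*dS (consistent units, dS already in kJ/(mol*K)).
T*dS = 328 * 0.2883 = 94.5624
dG = -186.21 - (94.5624)
dG = -280.7724 kJ/mol, rounded to 4 dp:

-280.7724 kJ/mol


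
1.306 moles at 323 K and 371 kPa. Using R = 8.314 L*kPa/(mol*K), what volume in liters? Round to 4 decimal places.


PV = nRT, solve for V = nRT / P.
nRT = 1.306 * 8.314 * 323 = 3507.1611
V = 3507.1611 / 371
V = 9.45326442 L, rounded to 4 dp:

9.4533 L


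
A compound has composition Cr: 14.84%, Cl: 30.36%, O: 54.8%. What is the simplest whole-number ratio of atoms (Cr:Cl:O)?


Assume 100 g of compound, divide each mass% by atomic mass to get moles, then normalize by the smallest to get a raw atom ratio.
Moles per 100 g: Cr: 14.84/51.996 = 0.2854, Cl: 30.36/35.453 = 0.8563, O: 54.8/15.999 = 3.4252
Raw ratio (divide by min = 0.2854): Cr: 1.0, Cl: 3.0, O: 12.001
Multiply by 1 to clear fractions: Cr: 1.0 ~= 1, Cl: 3.0 ~= 3, O: 12.001 ~= 12
Reduce by GCD to get the simplest whole-number ratio:

1:3:12


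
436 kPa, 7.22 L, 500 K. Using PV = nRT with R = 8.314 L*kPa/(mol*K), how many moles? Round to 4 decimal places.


PV = nRT, solve for n = PV / (RT).
PV = 436 * 7.22 = 3147.92
RT = 8.314 * 500 = 4157.0
n = 3147.92 / 4157.0
n = 0.75725764 mol, rounded to 4 dp:

0.7573 mol


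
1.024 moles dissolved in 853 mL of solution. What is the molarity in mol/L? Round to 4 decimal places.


Convert volume to liters: V_L = V_mL / 1000.
V_L = 853 / 1000 = 0.853 L
M = n / V_L = 1.024 / 0.853
M = 1.20046893 mol/L, rounded to 4 dp:

1.2005 mol/L


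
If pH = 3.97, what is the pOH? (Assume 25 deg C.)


At 25 deg C, pH + pOH = 14.
pOH = 14 - pH = 14 - 3.97
pOH = 10.03:

10.03


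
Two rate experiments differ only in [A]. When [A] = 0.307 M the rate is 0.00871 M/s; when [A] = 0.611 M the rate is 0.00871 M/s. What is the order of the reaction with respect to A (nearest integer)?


Rate is proportional to [A]^n, so rate2/rate1 = ([A]2/[A]1)^n. Take logs to solve for n.
rate2/rate1 = 0.00871 / 0.00871 = 1.0
[A]2/[A]1 = 0.611 / 0.307 = 1.9902
n = ln(1.0) / ln(1.9902) = 0.0
Nearest integer order:

0


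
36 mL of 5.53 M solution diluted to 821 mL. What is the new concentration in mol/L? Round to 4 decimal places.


Dilution: M1*V1 = M2*V2, solve for M2.
M2 = M1*V1 / V2
M2 = 5.53 * 36 / 821
M2 = 199.08 / 821
M2 = 0.24248477 mol/L, rounded to 4 dp:

0.2425 mol/L


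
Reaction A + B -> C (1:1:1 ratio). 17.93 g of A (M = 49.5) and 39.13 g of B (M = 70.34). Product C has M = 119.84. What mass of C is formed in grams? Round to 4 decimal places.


Find moles of each reactant; the smaller value is the limiting reagent in a 1:1:1 reaction, so moles_C equals moles of the limiter.
n_A = mass_A / M_A = 17.93 / 49.5 = 0.362222 mol
n_B = mass_B / M_B = 39.13 / 70.34 = 0.556298 mol
Limiting reagent: A (smaller), n_limiting = 0.362222 mol
mass_C = n_limiting * M_C = 0.362222 * 119.84
mass_C = 43.40868448 g, rounded to 4 dp:

43.4087 g


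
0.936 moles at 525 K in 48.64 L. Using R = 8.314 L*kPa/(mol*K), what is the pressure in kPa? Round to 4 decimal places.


PV = nRT, solve for P = nRT / V.
nRT = 0.936 * 8.314 * 525 = 4085.4996
P = 4085.4996 / 48.64
P = 83.99464638 kPa, rounded to 4 dp:

83.9946 kPa


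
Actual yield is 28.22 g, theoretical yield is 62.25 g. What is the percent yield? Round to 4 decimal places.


% yield = 100 * actual / theoretical
% yield = 100 * 28.22 / 62.25
% yield = 45.33333333 %, rounded to 4 dp:

45.3333 %


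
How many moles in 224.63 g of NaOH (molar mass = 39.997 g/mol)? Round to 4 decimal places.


n = mass / M
n = 224.63 / 39.997
n = 5.61617121 mol, rounded to 4 dp:

5.6162 mol


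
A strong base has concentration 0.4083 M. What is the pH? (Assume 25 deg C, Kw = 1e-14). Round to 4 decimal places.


A strong base dissociates completely, so [OH-] equals the given concentration.
pOH = -log10([OH-]) = -log10(0.4083) = 0.389021
pH = 14 - pOH = 14 - 0.389021
pH = 13.610979, rounded to 4 dp:

13.6110


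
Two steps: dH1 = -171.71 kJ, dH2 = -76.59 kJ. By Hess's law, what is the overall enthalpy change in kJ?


Hess's law: enthalpy is a state function, so add the step enthalpies.
dH_total = dH1 + dH2 = -171.71 + (-76.59)
dH_total = -248.3 kJ:

-248.30 kJ


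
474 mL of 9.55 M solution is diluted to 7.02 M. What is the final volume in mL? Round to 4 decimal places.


Dilution: M1*V1 = M2*V2, solve for V2.
V2 = M1*V1 / M2
V2 = 9.55 * 474 / 7.02
V2 = 4526.7 / 7.02
V2 = 644.82905983 mL, rounded to 4 dp:

644.8291 mL


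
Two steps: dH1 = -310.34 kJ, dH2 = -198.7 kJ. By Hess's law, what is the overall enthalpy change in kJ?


Hess's law: enthalpy is a state function, so add the step enthalpies.
dH_total = dH1 + dH2 = -310.34 + (-198.7)
dH_total = -509.04 kJ:

-509.04 kJ


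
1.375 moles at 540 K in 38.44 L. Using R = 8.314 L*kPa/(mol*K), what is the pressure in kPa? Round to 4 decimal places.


PV = nRT, solve for P = nRT / V.
nRT = 1.375 * 8.314 * 540 = 6173.145
P = 6173.145 / 38.44
P = 160.59170135 kPa, rounded to 4 dp:

160.5917 kPa


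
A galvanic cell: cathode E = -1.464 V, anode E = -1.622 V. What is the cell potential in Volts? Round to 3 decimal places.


Standard cell potential: E_cell = E_cathode - E_anode.
E_cell = -1.464 - (-1.622)
E_cell = 0.158 V, rounded to 3 dp:

0.158 V


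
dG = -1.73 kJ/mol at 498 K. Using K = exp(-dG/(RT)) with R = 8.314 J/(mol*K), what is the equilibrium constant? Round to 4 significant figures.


dG is in kJ/mol; multiply by 1000 to match R in J/(mol*K).
RT = 8.314 * 498 = 4140.372 J/mol
exponent = -dG*1000 / (RT) = -(-1.73*1000) / 4140.372 = 0.41783685
K = exp(0.41783685)
K = 1.5186729, rounded to 4 significant figures:

1.519


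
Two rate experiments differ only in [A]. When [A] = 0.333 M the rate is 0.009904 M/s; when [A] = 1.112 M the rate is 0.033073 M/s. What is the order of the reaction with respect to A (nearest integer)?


Rate is proportional to [A]^n, so rate2/rate1 = ([A]2/[A]1)^n. Take logs to solve for n.
rate2/rate1 = 0.033073 / 0.009904 = 3.3394
[A]2/[A]1 = 1.112 / 0.333 = 3.3393
n = ln(3.3394) / ln(3.3393) = 1.0
Nearest integer order:

1


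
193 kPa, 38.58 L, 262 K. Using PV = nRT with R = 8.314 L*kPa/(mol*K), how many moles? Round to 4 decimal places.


PV = nRT, solve for n = PV / (RT).
PV = 193 * 38.58 = 7445.94
RT = 8.314 * 262 = 2178.268
n = 7445.94 / 2178.268
n = 3.41828462 mol, rounded to 4 dp:

3.4183 mol


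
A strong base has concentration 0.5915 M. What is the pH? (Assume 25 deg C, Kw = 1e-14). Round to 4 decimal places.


A strong base dissociates completely, so [OH-] equals the given concentration.
pOH = -log10([OH-]) = -log10(0.5915) = 0.228045
pH = 14 - pOH = 14 - 0.228045
pH = 13.771955, rounded to 4 dp:

13.7720


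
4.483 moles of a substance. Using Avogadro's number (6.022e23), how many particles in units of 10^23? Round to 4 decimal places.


N = n * NA, then divide by 1e23 for the requested units.
N / 1e23 = n * 6.022
N / 1e23 = 4.483 * 6.022
N / 1e23 = 26.996626, rounded to 4 dp:

26.9966


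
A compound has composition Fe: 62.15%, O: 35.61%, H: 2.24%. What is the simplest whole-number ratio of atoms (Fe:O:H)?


Assume 100 g of compound, divide each mass% by atomic mass to get moles, then normalize by the smallest to get a raw atom ratio.
Moles per 100 g: Fe: 62.15/55.845 = 1.1129, O: 35.61/15.999 = 2.2258, H: 2.24/1.008 = 2.2222
Raw ratio (divide by min = 1.1129): Fe: 1.0, O: 2.0, H: 1.997
Multiply by 1 to clear fractions: Fe: 1.0 ~= 1, O: 2.0 ~= 2, H: 1.997 ~= 2
Reduce by GCD to get the simplest whole-number ratio:

1:2:2


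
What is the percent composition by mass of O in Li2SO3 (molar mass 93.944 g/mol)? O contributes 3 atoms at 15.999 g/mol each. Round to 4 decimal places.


pct = 100 * (n_elem * M_elem) / M_total
mass_contribution = 3 * 15.999 = 47.997 g/mol
pct = 100 * 47.997 / 93.944
pct = 51.09107553 %, rounded to 4 dp:

51.0911 %


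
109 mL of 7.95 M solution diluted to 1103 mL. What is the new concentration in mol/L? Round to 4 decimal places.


Dilution: M1*V1 = M2*V2, solve for M2.
M2 = M1*V1 / V2
M2 = 7.95 * 109 / 1103
M2 = 866.55 / 1103
M2 = 0.7856301 mol/L, rounded to 4 dp:

0.7856 mol/L


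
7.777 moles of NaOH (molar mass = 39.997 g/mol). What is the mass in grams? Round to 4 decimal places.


mass = n * M
mass = 7.777 * 39.997
mass = 311.056669 g, rounded to 4 dp:

311.0567 g


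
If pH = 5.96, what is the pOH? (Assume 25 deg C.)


At 25 deg C, pH + pOH = 14.
pOH = 14 - pH = 14 - 5.96
pOH = 8.04:

8.04


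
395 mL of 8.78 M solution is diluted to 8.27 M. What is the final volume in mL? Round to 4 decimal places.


Dilution: M1*V1 = M2*V2, solve for V2.
V2 = M1*V1 / M2
V2 = 8.78 * 395 / 8.27
V2 = 3468.1 / 8.27
V2 = 419.35912938 mL, rounded to 4 dp:

419.3591 mL


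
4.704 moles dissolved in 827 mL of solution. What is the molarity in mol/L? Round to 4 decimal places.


Convert volume to liters: V_L = V_mL / 1000.
V_L = 827 / 1000 = 0.827 L
M = n / V_L = 4.704 / 0.827
M = 5.68802902 mol/L, rounded to 4 dp:

5.6880 mol/L


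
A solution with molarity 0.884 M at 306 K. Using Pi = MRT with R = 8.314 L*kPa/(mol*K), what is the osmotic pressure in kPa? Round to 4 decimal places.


Osmotic pressure (van't Hoff): Pi = M*R*T.
RT = 8.314 * 306 = 2544.084
Pi = 0.884 * 2544.084
Pi = 2248.970256 kPa, rounded to 4 dp:

2248.9703 kPa


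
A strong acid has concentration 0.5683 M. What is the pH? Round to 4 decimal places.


A strong acid dissociates completely, so [H+] equals the given concentration.
pH = -log10([H+]) = -log10(0.5683)
pH = 0.24542234, rounded to 4 dp:

0.2454


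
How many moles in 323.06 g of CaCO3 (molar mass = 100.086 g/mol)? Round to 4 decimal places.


n = mass / M
n = 323.06 / 100.086
n = 3.22782407 mol, rounded to 4 dp:

3.2278 mol


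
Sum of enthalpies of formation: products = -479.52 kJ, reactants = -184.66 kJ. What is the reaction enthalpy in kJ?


dH_rxn = sum(dH_f products) - sum(dH_f reactants)
dH_rxn = -479.52 - (-184.66)
dH_rxn = -294.86 kJ:

-294.86 kJ


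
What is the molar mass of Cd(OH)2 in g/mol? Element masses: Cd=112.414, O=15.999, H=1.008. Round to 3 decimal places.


M = sum(count * atomic_mass) over atoms.
M = 1*112.414 + 2*15.999 + 2*1.008
M = 112.414 + 31.998 + 2.016
M = 146.428 g/mol, rounded to 3 dp:

146.428 g/mol


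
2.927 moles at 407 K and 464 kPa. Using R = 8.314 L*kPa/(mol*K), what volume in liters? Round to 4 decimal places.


PV = nRT, solve for V = nRT / P.
nRT = 2.927 * 8.314 * 407 = 9904.3767
V = 9904.3767 / 464
V = 21.34563944 L, rounded to 4 dp:

21.3456 L


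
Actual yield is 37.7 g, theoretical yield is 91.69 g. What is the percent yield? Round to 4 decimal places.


% yield = 100 * actual / theoretical
% yield = 100 * 37.7 / 91.69
% yield = 41.11680663 %, rounded to 4 dp:

41.1168 %


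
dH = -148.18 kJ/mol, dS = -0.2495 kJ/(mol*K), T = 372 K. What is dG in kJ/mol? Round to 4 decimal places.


Gibbs: dG = dH - T*dS (consistent units, dS already in kJ/(mol*K)).
T*dS = 372 * -0.2495 = -92.814
dG = -148.18 - (-92.814)
dG = -55.366 kJ/mol, rounded to 4 dp:

-55.3660 kJ/mol


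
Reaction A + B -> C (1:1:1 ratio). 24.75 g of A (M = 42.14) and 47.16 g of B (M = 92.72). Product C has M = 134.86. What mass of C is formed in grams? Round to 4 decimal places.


Find moles of each reactant; the smaller value is the limiting reagent in a 1:1:1 reaction, so moles_C equals moles of the limiter.
n_A = mass_A / M_A = 24.75 / 42.14 = 0.587328 mol
n_B = mass_B / M_B = 47.16 / 92.72 = 0.508628 mol
Limiting reagent: B (smaller), n_limiting = 0.508628 mol
mass_C = n_limiting * M_C = 0.508628 * 134.86
mass_C = 68.59357208 g, rounded to 4 dp:

68.5936 g


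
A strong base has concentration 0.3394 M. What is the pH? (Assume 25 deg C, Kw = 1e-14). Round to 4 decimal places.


A strong base dissociates completely, so [OH-] equals the given concentration.
pOH = -log10([OH-]) = -log10(0.3394) = 0.469288
pH = 14 - pOH = 14 - 0.469288
pH = 13.530712, rounded to 4 dp:

13.5307


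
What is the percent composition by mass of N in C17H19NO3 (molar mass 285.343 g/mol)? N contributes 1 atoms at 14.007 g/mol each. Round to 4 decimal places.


pct = 100 * (n_elem * M_elem) / M_total
mass_contribution = 1 * 14.007 = 14.007 g/mol
pct = 100 * 14.007 / 285.343
pct = 4.90882902 %, rounded to 4 dp:

4.9088 %


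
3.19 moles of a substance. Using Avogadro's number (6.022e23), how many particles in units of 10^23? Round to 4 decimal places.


N = n * NA, then divide by 1e23 for the requested units.
N / 1e23 = n * 6.022
N / 1e23 = 3.19 * 6.022
N / 1e23 = 19.21018, rounded to 4 dp:

19.2102


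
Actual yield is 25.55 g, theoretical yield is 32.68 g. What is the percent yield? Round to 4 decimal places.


% yield = 100 * actual / theoretical
% yield = 100 * 25.55 / 32.68
% yield = 78.18237454 %, rounded to 4 dp:

78.1824 %


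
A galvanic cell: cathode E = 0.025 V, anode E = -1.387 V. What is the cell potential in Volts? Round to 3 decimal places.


Standard cell potential: E_cell = E_cathode - E_anode.
E_cell = 0.025 - (-1.387)
E_cell = 1.412 V, rounded to 3 dp:

1.412 V


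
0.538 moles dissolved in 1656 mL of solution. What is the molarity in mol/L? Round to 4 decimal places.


Convert volume to liters: V_L = V_mL / 1000.
V_L = 1656 / 1000 = 1.656 L
M = n / V_L = 0.538 / 1.656
M = 0.32487923 mol/L, rounded to 4 dp:

0.3249 mol/L


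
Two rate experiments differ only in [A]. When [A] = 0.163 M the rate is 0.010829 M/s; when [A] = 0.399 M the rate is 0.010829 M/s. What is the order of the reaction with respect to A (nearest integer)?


Rate is proportional to [A]^n, so rate2/rate1 = ([A]2/[A]1)^n. Take logs to solve for n.
rate2/rate1 = 0.010829 / 0.010829 = 1.0
[A]2/[A]1 = 0.399 / 0.163 = 2.4479
n = ln(1.0) / ln(2.4479) = 0.0
Nearest integer order:

0


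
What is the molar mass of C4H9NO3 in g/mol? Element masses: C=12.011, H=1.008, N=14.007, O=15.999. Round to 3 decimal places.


M = sum(count * atomic_mass) over atoms.
M = 4*12.011 + 9*1.008 + 1*14.007 + 3*15.999
M = 48.044 + 9.072 + 14.007 + 47.997
M = 119.12 g/mol, rounded to 3 dp:

119.120 g/mol


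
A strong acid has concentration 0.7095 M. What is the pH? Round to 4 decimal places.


A strong acid dissociates completely, so [H+] equals the given concentration.
pH = -log10([H+]) = -log10(0.7095)
pH = 0.1490476, rounded to 4 dp:

0.1490


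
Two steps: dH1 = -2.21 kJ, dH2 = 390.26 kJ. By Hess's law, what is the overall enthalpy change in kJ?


Hess's law: enthalpy is a state function, so add the step enthalpies.
dH_total = dH1 + dH2 = -2.21 + (390.26)
dH_total = 388.05 kJ:

388.05 kJ


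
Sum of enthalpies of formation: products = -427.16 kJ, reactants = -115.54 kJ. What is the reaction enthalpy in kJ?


dH_rxn = sum(dH_f products) - sum(dH_f reactants)
dH_rxn = -427.16 - (-115.54)
dH_rxn = -311.62 kJ:

-311.62 kJ


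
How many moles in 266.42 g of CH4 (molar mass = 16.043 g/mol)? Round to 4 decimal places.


n = mass / M
n = 266.42 / 16.043
n = 16.60661971 mol, rounded to 4 dp:

16.6066 mol


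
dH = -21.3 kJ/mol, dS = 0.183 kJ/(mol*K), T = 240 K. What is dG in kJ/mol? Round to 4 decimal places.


Gibbs: dG = dH - T*dS (consistent units, dS already in kJ/(mol*K)).
T*dS = 240 * 0.183 = 43.92
dG = -21.3 - (43.92)
dG = -65.22 kJ/mol, rounded to 4 dp:

-65.2200 kJ/mol


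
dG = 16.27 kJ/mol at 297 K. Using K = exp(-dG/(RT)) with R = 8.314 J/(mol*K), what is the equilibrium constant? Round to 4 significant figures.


dG is in kJ/mol; multiply by 1000 to match R in J/(mol*K).
RT = 8.314 * 297 = 2469.258 J/mol
exponent = -dG*1000 / (RT) = -(16.27*1000) / 2469.258 = -6.58902391
K = exp(-6.58902391)
K = 0.0013753818, rounded to 4 significant figures:

0.001375


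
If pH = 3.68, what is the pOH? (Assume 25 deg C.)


At 25 deg C, pH + pOH = 14.
pOH = 14 - pH = 14 - 3.68
pOH = 10.32:

10.32


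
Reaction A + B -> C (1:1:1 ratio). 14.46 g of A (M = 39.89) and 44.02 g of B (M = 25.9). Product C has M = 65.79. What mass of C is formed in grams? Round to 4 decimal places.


Find moles of each reactant; the smaller value is the limiting reagent in a 1:1:1 reaction, so moles_C equals moles of the limiter.
n_A = mass_A / M_A = 14.46 / 39.89 = 0.362497 mol
n_B = mass_B / M_B = 44.02 / 25.9 = 1.699614 mol
Limiting reagent: A (smaller), n_limiting = 0.362497 mol
mass_C = n_limiting * M_C = 0.362497 * 65.79
mass_C = 23.84867763 g, rounded to 4 dp:

23.8487 g


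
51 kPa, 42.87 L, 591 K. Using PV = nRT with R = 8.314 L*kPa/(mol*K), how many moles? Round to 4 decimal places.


PV = nRT, solve for n = PV / (RT).
PV = 51 * 42.87 = 2186.37
RT = 8.314 * 591 = 4913.574
n = 2186.37 / 4913.574
n = 0.44496531 mol, rounded to 4 dp:

0.4450 mol


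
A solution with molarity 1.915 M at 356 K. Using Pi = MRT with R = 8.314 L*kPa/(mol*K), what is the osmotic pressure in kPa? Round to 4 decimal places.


Osmotic pressure (van't Hoff): Pi = M*R*T.
RT = 8.314 * 356 = 2959.784
Pi = 1.915 * 2959.784
Pi = 5667.98636 kPa, rounded to 4 dp:

5667.9864 kPa


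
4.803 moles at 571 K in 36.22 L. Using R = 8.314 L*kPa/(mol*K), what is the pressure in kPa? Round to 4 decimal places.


PV = nRT, solve for P = nRT / V.
nRT = 4.803 * 8.314 * 571 = 22801.2531
P = 22801.2531 / 36.22
P = 629.52106847 kPa, rounded to 4 dp:

629.5211 kPa


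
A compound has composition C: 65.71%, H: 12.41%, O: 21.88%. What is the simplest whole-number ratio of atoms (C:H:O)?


Assume 100 g of compound, divide each mass% by atomic mass to get moles, then normalize by the smallest to get a raw atom ratio.
Moles per 100 g: C: 65.71/12.011 = 5.4708, H: 12.41/1.008 = 12.3115, O: 21.88/15.999 = 1.3676
Raw ratio (divide by min = 1.3676): C: 4.0, H: 9.002, O: 1.0
Multiply by 1 to clear fractions: C: 4.0 ~= 4, H: 9.002 ~= 9, O: 1.0 ~= 1
Reduce by GCD to get the simplest whole-number ratio:

4:9:1


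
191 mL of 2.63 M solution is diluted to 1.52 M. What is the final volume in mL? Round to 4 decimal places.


Dilution: M1*V1 = M2*V2, solve for V2.
V2 = M1*V1 / M2
V2 = 2.63 * 191 / 1.52
V2 = 502.33 / 1.52
V2 = 330.48026316 mL, rounded to 4 dp:

330.4803 mL


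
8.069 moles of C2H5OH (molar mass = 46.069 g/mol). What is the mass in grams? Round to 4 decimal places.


mass = n * M
mass = 8.069 * 46.069
mass = 371.730761 g, rounded to 4 dp:

371.7308 g


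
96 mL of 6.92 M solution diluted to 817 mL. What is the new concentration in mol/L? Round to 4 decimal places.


Dilution: M1*V1 = M2*V2, solve for M2.
M2 = M1*V1 / V2
M2 = 6.92 * 96 / 817
M2 = 664.32 / 817
M2 = 0.81312118 mol/L, rounded to 4 dp:

0.8131 mol/L


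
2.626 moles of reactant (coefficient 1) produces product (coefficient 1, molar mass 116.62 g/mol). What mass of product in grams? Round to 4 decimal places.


Use the coefficient ratio to convert reactant moles to product moles, then multiply by the product's molar mass.
moles_P = moles_R * (coeff_P / coeff_R) = 2.626 * (1/1) = 2.626
mass_P = moles_P * M_P = 2.626 * 116.62
mass_P = 306.24412 g, rounded to 4 dp:

306.2441 g


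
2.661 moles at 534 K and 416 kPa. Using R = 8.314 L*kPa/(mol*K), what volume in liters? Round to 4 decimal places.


PV = nRT, solve for V = nRT / P.
nRT = 2.661 * 8.314 * 534 = 11813.9778
V = 11813.9778 / 416
V = 28.3989851 L, rounded to 4 dp:

28.3990 L


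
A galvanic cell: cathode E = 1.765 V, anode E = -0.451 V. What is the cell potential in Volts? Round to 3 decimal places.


Standard cell potential: E_cell = E_cathode - E_anode.
E_cell = 1.765 - (-0.451)
E_cell = 2.216 V, rounded to 3 dp:

2.216 V


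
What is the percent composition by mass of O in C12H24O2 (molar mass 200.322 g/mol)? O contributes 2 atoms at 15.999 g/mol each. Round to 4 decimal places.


pct = 100 * (n_elem * M_elem) / M_total
mass_contribution = 2 * 15.999 = 31.998 g/mol
pct = 100 * 31.998 / 200.322
pct = 15.97328301 %, rounded to 4 dp:

15.9733 %


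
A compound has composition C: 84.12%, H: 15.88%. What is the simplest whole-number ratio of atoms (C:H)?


Assume 100 g of compound, divide each mass% by atomic mass to get moles, then normalize by the smallest to get a raw atom ratio.
Moles per 100 g: C: 84.12/12.011 = 7.0036, H: 15.88/1.008 = 15.754
Raw ratio (divide by min = 7.0036): C: 1.0, H: 2.249
Multiply by 4 to clear fractions: C: 4.0 ~= 4, H: 8.998 ~= 9
Reduce by GCD to get the simplest whole-number ratio:

4:9


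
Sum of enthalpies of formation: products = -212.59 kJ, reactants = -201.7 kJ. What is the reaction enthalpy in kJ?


dH_rxn = sum(dH_f products) - sum(dH_f reactants)
dH_rxn = -212.59 - (-201.7)
dH_rxn = -10.89 kJ:

-10.89 kJ


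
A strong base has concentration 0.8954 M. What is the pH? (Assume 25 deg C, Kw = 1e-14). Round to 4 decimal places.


A strong base dissociates completely, so [OH-] equals the given concentration.
pOH = -log10([OH-]) = -log10(0.8954) = 0.047983
pH = 14 - pOH = 14 - 0.047983
pH = 13.952017, rounded to 4 dp:

13.9520


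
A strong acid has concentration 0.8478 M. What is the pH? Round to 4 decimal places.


A strong acid dissociates completely, so [H+] equals the given concentration.
pH = -log10([H+]) = -log10(0.8478)
pH = 0.07170659, rounded to 4 dp:

0.0717


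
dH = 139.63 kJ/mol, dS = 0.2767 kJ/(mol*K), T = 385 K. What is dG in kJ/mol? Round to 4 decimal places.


Gibbs: dG = dH - T*dS (consistent units, dS already in kJ/(mol*K)).
T*dS = 385 * 0.2767 = 106.5295
dG = 139.63 - (106.5295)
dG = 33.1005 kJ/mol, rounded to 4 dp:

33.1005 kJ/mol


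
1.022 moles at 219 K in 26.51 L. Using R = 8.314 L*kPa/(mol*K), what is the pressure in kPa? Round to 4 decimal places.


PV = nRT, solve for P = nRT / V.
nRT = 1.022 * 8.314 * 219 = 1860.8229
P = 1860.8229 / 26.51
P = 70.19324406 kPa, rounded to 4 dp:

70.1932 kPa


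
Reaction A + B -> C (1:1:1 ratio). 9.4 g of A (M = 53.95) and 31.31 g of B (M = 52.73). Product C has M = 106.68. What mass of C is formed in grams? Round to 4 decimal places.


Find moles of each reactant; the smaller value is the limiting reagent in a 1:1:1 reaction, so moles_C equals moles of the limiter.
n_A = mass_A / M_A = 9.4 / 53.95 = 0.174235 mol
n_B = mass_B / M_B = 31.31 / 52.73 = 0.59378 mol
Limiting reagent: A (smaller), n_limiting = 0.174235 mol
mass_C = n_limiting * M_C = 0.174235 * 106.68
mass_C = 18.5873898 g, rounded to 4 dp:

18.5874 g


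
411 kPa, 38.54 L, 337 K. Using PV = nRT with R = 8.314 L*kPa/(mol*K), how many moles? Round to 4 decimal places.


PV = nRT, solve for n = PV / (RT).
PV = 411 * 38.54 = 15839.94
RT = 8.314 * 337 = 2801.818
n = 15839.94 / 2801.818
n = 5.65345072 mol, rounded to 4 dp:

5.6535 mol


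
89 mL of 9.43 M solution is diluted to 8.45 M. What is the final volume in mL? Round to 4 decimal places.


Dilution: M1*V1 = M2*V2, solve for V2.
V2 = M1*V1 / M2
V2 = 9.43 * 89 / 8.45
V2 = 839.27 / 8.45
V2 = 99.32189349 mL, rounded to 4 dp:

99.3219 mL


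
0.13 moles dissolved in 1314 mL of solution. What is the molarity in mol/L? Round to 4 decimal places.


Convert volume to liters: V_L = V_mL / 1000.
V_L = 1314 / 1000 = 1.314 L
M = n / V_L = 0.13 / 1.314
M = 0.09893455 mol/L, rounded to 4 dp:

0.0989 mol/L


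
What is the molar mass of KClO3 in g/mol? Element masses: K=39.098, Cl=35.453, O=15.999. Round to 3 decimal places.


M = sum(count * atomic_mass) over atoms.
M = 1*39.098 + 1*35.453 + 3*15.999
M = 39.098 + 35.453 + 47.997
M = 122.548 g/mol, rounded to 3 dp:

122.548 g/mol


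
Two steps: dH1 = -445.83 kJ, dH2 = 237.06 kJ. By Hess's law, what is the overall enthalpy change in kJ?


Hess's law: enthalpy is a state function, so add the step enthalpies.
dH_total = dH1 + dH2 = -445.83 + (237.06)
dH_total = -208.77 kJ:

-208.77 kJ


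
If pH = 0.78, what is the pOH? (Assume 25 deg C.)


At 25 deg C, pH + pOH = 14.
pOH = 14 - pH = 14 - 0.78
pOH = 13.22:

13.22


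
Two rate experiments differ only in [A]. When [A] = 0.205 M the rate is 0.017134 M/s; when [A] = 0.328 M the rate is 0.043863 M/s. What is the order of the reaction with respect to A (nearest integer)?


Rate is proportional to [A]^n, so rate2/rate1 = ([A]2/[A]1)^n. Take logs to solve for n.
rate2/rate1 = 0.043863 / 0.017134 = 2.56
[A]2/[A]1 = 0.328 / 0.205 = 1.6
n = ln(2.56) / ln(1.6) = 2.0
Nearest integer order:

2


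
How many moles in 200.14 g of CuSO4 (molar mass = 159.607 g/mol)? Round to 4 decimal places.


n = mass / M
n = 200.14 / 159.607
n = 1.25395503 mol, rounded to 4 dp:

1.2540 mol


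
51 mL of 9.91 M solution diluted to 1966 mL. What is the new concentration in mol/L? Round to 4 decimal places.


Dilution: M1*V1 = M2*V2, solve for M2.
M2 = M1*V1 / V2
M2 = 9.91 * 51 / 1966
M2 = 505.41 / 1966
M2 = 0.25707528 mol/L, rounded to 4 dp:

0.2571 mol/L


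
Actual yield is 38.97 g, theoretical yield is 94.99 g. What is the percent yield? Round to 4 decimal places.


% yield = 100 * actual / theoretical
% yield = 100 * 38.97 / 94.99
% yield = 41.02537109 %, rounded to 4 dp:

41.0254 %


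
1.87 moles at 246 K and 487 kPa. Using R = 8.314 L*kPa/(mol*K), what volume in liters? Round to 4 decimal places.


PV = nRT, solve for V = nRT / P.
nRT = 1.87 * 8.314 * 246 = 3824.6063
V = 3824.6063 / 487
V = 7.85340103 L, rounded to 4 dp:

7.8534 L


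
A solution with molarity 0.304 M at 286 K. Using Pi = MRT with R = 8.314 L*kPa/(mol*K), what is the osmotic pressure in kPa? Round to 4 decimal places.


Osmotic pressure (van't Hoff): Pi = M*R*T.
RT = 8.314 * 286 = 2377.804
Pi = 0.304 * 2377.804
Pi = 722.852416 kPa, rounded to 4 dp:

722.8524 kPa


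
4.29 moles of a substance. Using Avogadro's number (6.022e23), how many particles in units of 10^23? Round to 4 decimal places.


N = n * NA, then divide by 1e23 for the requested units.
N / 1e23 = n * 6.022
N / 1e23 = 4.29 * 6.022
N / 1e23 = 25.83438, rounded to 4 dp:

25.8344


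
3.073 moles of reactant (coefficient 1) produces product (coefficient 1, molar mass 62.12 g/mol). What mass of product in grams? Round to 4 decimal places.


Use the coefficient ratio to convert reactant moles to product moles, then multiply by the product's molar mass.
moles_P = moles_R * (coeff_P / coeff_R) = 3.073 * (1/1) = 3.073
mass_P = moles_P * M_P = 3.073 * 62.12
mass_P = 190.89476 g, rounded to 4 dp:

190.8948 g


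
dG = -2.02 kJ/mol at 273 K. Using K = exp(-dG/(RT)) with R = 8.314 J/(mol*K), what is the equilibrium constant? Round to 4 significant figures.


dG is in kJ/mol; multiply by 1000 to match R in J/(mol*K).
RT = 8.314 * 273 = 2269.722 J/mol
exponent = -dG*1000 / (RT) = -(-2.02*1000) / 2269.722 = 0.88997683
K = exp(0.88997683)
K = 2.4350732, rounded to 4 significant figures:

2.435


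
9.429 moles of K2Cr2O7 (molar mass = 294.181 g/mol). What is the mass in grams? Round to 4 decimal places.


mass = n * M
mass = 9.429 * 294.181
mass = 2773.832649 g, rounded to 4 dp:

2773.8326 g


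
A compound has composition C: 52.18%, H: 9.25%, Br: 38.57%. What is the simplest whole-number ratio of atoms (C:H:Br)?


Assume 100 g of compound, divide each mass% by atomic mass to get moles, then normalize by the smallest to get a raw atom ratio.
Moles per 100 g: C: 52.18/12.011 = 4.3444, H: 9.25/1.008 = 9.1766, Br: 38.57/79.904 = 0.4827
Raw ratio (divide by min = 0.4827): C: 9.0, H: 19.011, Br: 1.0
Multiply by 1 to clear fractions: C: 9.0 ~= 9, H: 19.011 ~= 19, Br: 1.0 ~= 1
Reduce by GCD to get the simplest whole-number ratio:

9:19:1


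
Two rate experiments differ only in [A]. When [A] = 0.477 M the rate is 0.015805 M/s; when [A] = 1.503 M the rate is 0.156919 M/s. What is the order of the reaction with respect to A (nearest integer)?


Rate is proportional to [A]^n, so rate2/rate1 = ([A]2/[A]1)^n. Take logs to solve for n.
rate2/rate1 = 0.156919 / 0.015805 = 9.9284
[A]2/[A]1 = 1.503 / 0.477 = 3.1509
n = ln(9.9284) / ln(3.1509) = 2.0
Nearest integer order:

2


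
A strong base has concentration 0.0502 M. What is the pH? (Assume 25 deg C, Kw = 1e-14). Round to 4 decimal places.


A strong base dissociates completely, so [OH-] equals the given concentration.
pOH = -log10([OH-]) = -log10(0.0502) = 1.299296
pH = 14 - pOH = 14 - 1.299296
pH = 12.700704, rounded to 4 dp:

12.7007


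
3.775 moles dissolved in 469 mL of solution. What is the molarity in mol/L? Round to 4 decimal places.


Convert volume to liters: V_L = V_mL / 1000.
V_L = 469 / 1000 = 0.469 L
M = n / V_L = 3.775 / 0.469
M = 8.04904051 mol/L, rounded to 4 dp:

8.0490 mol/L


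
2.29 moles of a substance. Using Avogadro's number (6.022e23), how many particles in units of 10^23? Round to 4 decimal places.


N = n * NA, then divide by 1e23 for the requested units.
N / 1e23 = n * 6.022
N / 1e23 = 2.29 * 6.022
N / 1e23 = 13.79038, rounded to 4 dp:

13.7904


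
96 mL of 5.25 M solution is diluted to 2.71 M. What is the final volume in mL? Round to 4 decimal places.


Dilution: M1*V1 = M2*V2, solve for V2.
V2 = M1*V1 / M2
V2 = 5.25 * 96 / 2.71
V2 = 504.0 / 2.71
V2 = 185.97785978 mL, rounded to 4 dp:

185.9779 mL


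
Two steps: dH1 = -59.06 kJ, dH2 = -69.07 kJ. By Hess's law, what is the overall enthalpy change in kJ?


Hess's law: enthalpy is a state function, so add the step enthalpies.
dH_total = dH1 + dH2 = -59.06 + (-69.07)
dH_total = -128.13 kJ:

-128.13 kJ


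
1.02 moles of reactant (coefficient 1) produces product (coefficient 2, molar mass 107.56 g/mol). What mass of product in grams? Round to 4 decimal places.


Use the coefficient ratio to convert reactant moles to product moles, then multiply by the product's molar mass.
moles_P = moles_R * (coeff_P / coeff_R) = 1.02 * (2/1) = 2.04
mass_P = moles_P * M_P = 2.04 * 107.56
mass_P = 219.4224 g, rounded to 4 dp:

219.4224 g


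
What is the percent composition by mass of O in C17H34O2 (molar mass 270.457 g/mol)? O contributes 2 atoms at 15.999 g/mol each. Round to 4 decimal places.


pct = 100 * (n_elem * M_elem) / M_total
mass_contribution = 2 * 15.999 = 31.998 g/mol
pct = 100 * 31.998 / 270.457
pct = 11.8310859 %, rounded to 4 dp:

11.8311 %


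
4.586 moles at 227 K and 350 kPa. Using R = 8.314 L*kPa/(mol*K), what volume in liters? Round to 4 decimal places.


PV = nRT, solve for V = nRT / P.
nRT = 4.586 * 8.314 * 227 = 8655.0569
V = 8655.0569 / 350
V = 24.728734 L, rounded to 4 dp:

24.7287 L


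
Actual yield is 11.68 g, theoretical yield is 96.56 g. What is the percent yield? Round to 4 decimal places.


% yield = 100 * actual / theoretical
% yield = 100 * 11.68 / 96.56
% yield = 12.09610605 %, rounded to 4 dp:

12.0961 %


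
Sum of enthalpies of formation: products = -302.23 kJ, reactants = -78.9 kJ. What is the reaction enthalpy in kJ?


dH_rxn = sum(dH_f products) - sum(dH_f reactants)
dH_rxn = -302.23 - (-78.9)
dH_rxn = -223.33 kJ:

-223.33 kJ


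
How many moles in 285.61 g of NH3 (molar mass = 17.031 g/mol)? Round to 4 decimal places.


n = mass / M
n = 285.61 / 17.031
n = 16.77000763 mol, rounded to 4 dp:

16.7700 mol


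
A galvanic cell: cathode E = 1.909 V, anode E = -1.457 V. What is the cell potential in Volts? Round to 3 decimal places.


Standard cell potential: E_cell = E_cathode - E_anode.
E_cell = 1.909 - (-1.457)
E_cell = 3.366 V, rounded to 3 dp:

3.366 V


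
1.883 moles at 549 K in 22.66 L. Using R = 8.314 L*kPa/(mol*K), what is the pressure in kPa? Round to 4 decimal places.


PV = nRT, solve for P = nRT / V.
nRT = 1.883 * 8.314 * 549 = 8594.7388
P = 8594.7388 / 22.66
P = 379.29120918 kPa, rounded to 4 dp:

379.2912 kPa


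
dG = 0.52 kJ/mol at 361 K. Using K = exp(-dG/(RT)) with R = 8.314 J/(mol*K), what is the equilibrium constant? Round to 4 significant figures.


dG is in kJ/mol; multiply by 1000 to match R in J/(mol*K).
RT = 8.314 * 361 = 3001.354 J/mol
exponent = -dG*1000 / (RT) = -(0.52*1000) / 3001.354 = -0.17325514
K = exp(-0.17325514)
K = 0.84092303, rounded to 4 significant figures:

0.8409


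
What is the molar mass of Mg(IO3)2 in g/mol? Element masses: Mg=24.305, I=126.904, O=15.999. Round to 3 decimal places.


M = sum(count * atomic_mass) over atoms.
M = 1*24.305 + 2*126.904 + 6*15.999
M = 24.305 + 253.808 + 95.994
M = 374.107 g/mol, rounded to 3 dp:

374.107 g/mol


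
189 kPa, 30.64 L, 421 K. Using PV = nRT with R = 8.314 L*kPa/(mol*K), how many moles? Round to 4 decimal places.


PV = nRT, solve for n = PV / (RT).
PV = 189 * 30.64 = 5790.96
RT = 8.314 * 421 = 3500.194
n = 5790.96 / 3500.194
n = 1.6544683 mol, rounded to 4 dp:

1.6545 mol


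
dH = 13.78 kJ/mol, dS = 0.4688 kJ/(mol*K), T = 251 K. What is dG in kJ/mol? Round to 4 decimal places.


Gibbs: dG = dH - T*dS (consistent units, dS already in kJ/(mol*K)).
T*dS = 251 * 0.4688 = 117.6688
dG = 13.78 - (117.6688)
dG = -103.8888 kJ/mol, rounded to 4 dp:

-103.8888 kJ/mol


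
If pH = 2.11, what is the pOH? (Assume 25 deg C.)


At 25 deg C, pH + pOH = 14.
pOH = 14 - pH = 14 - 2.11
pOH = 11.89:

11.89


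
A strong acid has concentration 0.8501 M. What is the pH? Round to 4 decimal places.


A strong acid dissociates completely, so [H+] equals the given concentration.
pH = -log10([H+]) = -log10(0.8501)
pH = 0.07052998, rounded to 4 dp:

0.0705


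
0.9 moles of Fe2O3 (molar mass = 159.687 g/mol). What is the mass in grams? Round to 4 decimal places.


mass = n * M
mass = 0.9 * 159.687
mass = 143.7183 g, rounded to 4 dp:

143.7183 g


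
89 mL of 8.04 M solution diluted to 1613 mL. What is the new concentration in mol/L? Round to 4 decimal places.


Dilution: M1*V1 = M2*V2, solve for M2.
M2 = M1*V1 / V2
M2 = 8.04 * 89 / 1613
M2 = 715.56 / 1613
M2 = 0.44362058 mol/L, rounded to 4 dp:

0.4436 mol/L


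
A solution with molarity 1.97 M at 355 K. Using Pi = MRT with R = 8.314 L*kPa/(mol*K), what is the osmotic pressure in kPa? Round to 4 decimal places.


Osmotic pressure (van't Hoff): Pi = M*R*T.
RT = 8.314 * 355 = 2951.47
Pi = 1.97 * 2951.47
Pi = 5814.3959 kPa, rounded to 4 dp:

5814.3959 kPa


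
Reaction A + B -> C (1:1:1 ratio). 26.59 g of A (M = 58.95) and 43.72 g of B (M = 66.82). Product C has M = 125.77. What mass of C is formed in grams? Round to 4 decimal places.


Find moles of each reactant; the smaller value is the limiting reagent in a 1:1:1 reaction, so moles_C equals moles of the limiter.
n_A = mass_A / M_A = 26.59 / 58.95 = 0.45106 mol
n_B = mass_B / M_B = 43.72 / 66.82 = 0.654295 mol
Limiting reagent: A (smaller), n_limiting = 0.45106 mol
mass_C = n_limiting * M_C = 0.45106 * 125.77
mass_C = 56.7298162 g, rounded to 4 dp:

56.7298 g


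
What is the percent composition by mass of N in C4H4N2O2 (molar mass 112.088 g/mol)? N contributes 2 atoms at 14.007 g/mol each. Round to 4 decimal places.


pct = 100 * (n_elem * M_elem) / M_total
mass_contribution = 2 * 14.007 = 28.014 g/mol
pct = 100 * 28.014 / 112.088
pct = 24.99286275 %, rounded to 4 dp:

24.9929 %


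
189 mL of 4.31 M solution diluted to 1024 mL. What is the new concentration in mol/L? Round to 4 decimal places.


Dilution: M1*V1 = M2*V2, solve for M2.
M2 = M1*V1 / V2
M2 = 4.31 * 189 / 1024
M2 = 814.59 / 1024
M2 = 0.79549805 mol/L, rounded to 4 dp:

0.7955 mol/L


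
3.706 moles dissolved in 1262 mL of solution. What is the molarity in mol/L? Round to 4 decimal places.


Convert volume to liters: V_L = V_mL / 1000.
V_L = 1262 / 1000 = 1.262 L
M = n / V_L = 3.706 / 1.262
M = 2.93660856 mol/L, rounded to 4 dp:

2.9366 mol/L


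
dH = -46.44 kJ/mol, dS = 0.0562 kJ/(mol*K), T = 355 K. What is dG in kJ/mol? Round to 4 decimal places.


Gibbs: dG = dH - T*dS (consistent units, dS already in kJ/(mol*K)).
T*dS = 355 * 0.0562 = 19.951
dG = -46.44 - (19.951)
dG = -66.391 kJ/mol, rounded to 4 dp:

-66.3910 kJ/mol


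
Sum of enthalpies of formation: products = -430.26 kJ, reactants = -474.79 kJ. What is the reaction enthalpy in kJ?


dH_rxn = sum(dH_f products) - sum(dH_f reactants)
dH_rxn = -430.26 - (-474.79)
dH_rxn = 44.53 kJ:

44.53 kJ


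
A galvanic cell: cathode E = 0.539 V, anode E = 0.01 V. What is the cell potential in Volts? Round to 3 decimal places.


Standard cell potential: E_cell = E_cathode - E_anode.
E_cell = 0.539 - (0.01)
E_cell = 0.529 V, rounded to 3 dp:

0.529 V


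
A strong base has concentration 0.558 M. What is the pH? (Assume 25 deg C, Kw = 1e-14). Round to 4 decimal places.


A strong base dissociates completely, so [OH-] equals the given concentration.
pOH = -log10([OH-]) = -log10(0.558) = 0.253366
pH = 14 - pOH = 14 - 0.253366
pH = 13.746634, rounded to 4 dp:

13.7466
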